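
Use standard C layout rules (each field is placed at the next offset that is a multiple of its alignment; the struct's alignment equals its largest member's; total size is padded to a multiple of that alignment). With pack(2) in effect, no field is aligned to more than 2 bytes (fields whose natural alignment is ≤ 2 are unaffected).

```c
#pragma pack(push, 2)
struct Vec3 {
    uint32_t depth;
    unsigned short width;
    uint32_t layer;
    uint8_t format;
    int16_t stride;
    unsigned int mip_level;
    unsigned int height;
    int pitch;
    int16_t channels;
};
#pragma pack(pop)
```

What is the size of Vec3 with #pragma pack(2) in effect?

28

0..4  depth  (4B, 2-aligned)
4..6  width  (2B, 2-aligned)
6..10  layer  (4B, 2-aligned)
10..11  format  (1B, 1-aligned)
11..12  -- padding (1B)
12..14  stride  (2B, 2-aligned)
14..18  mip_level  (4B, 2-aligned)
18..22  height  (4B, 2-aligned)
22..26  pitch  (4B, 2-aligned)
26..28  channels  (2B, 2-aligned)
sizeof = 28, alignof = 2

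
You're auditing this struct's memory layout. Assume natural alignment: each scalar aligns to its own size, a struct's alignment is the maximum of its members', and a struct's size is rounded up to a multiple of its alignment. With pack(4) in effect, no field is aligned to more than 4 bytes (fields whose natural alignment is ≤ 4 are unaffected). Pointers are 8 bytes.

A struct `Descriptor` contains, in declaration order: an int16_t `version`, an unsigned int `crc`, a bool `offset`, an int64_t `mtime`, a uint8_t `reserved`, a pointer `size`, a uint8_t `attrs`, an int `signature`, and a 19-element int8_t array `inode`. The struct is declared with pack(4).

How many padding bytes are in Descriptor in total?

12

version at 0 (size 2, align 2) → ends 2
pad 2 to align 4 for crc
crc at 4 (size 4, align 4) → ends 8
offset at 8 (size 1, align 1) → ends 9
pad 3 to align 4 for mtime
mtime at 12 (size 8, align 4) → ends 20
reserved at 20 (size 1, align 1) → ends 21
pad 3 to align 4 for size
size at 24 (size 8, align 4) → ends 32
attrs at 32 (size 1, align 1) → ends 33
pad 3 to align 4 for signature
signature at 36 (size 4, align 4) → ends 40
inode at 40 (size 19, align 1) → ends 59
tail pad 1 to reach multiple of 4
total 60 bytes, alignment 4
data bytes 48, size 60 → padding 12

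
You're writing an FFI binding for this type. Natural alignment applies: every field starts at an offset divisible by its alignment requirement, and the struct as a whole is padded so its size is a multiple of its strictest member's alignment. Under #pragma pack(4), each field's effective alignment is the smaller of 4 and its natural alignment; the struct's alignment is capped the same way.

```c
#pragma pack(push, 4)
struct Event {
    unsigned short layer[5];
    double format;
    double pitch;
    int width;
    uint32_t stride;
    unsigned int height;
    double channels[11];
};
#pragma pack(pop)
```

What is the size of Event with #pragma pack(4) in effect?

@0: layer [10B, align 2] → 10
+2 pad (align 4)
@12: format [8B, align 4] → 20
@20: pitch [8B, align 4] → 28
@28: width [4B, align 4] → 32
@32: stride [4B, align 4] → 36
@36: height [4B, align 4] → 40
@40: channels [88B, align 4] → 128
size 128, align 4

128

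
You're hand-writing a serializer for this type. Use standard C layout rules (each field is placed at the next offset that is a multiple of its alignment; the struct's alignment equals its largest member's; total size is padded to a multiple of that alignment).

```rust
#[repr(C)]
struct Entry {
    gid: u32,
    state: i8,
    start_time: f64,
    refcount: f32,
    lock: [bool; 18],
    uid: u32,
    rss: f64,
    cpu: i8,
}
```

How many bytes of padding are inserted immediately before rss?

4

@0: gid [4B, align 4] → 4
@4: state [1B, align 1] → 5
+3 pad (align 8)
@8: start_time [8B, align 8] → 16
@16: refcount [4B, align 4] → 20
@20: lock [18B, align 1] → 38
+2 pad (align 4)
@40: uid [4B, align 4] → 44
+4 pad (align 8)
@48: rss [8B, align 8] → 56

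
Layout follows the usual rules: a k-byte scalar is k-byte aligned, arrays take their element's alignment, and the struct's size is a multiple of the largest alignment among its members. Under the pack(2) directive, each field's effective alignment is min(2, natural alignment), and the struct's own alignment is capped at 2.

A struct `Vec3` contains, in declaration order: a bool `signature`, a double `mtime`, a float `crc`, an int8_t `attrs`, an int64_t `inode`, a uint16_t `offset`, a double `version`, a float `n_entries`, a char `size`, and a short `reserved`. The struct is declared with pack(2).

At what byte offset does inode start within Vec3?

16

@0: signature [1B, align 1] → 1
+1 pad (align 2)
@2: mtime [8B, align 2] → 10
@10: crc [4B, align 2] → 14
@14: attrs [1B, align 1] → 15
+1 pad (align 2)
@16: inode [8B, align 2] → 24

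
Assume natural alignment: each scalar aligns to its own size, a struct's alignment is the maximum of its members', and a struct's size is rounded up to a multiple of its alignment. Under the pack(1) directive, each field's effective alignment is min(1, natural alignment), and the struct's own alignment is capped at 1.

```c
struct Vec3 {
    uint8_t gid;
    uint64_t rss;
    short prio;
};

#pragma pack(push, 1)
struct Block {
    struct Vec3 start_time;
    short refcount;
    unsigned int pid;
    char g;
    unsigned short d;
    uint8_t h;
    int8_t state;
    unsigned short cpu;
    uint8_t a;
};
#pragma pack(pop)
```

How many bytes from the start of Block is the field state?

34

Vec3: 0..1  gid  (1B, 1-aligned); 1..8  -- padding (7B); 8..16  rss  (8B, 8-aligned); 16..18  prio  (2B, 2-aligned); 18..24  -- tail padding (6B); sizeof = 24, alignof = 8
0..24  start_time  (24B, 1-aligned)
24..26  refcount  (2B, 1-aligned)
26..30  pid  (4B, 1-aligned)
30..31  g  (1B, 1-aligned)
31..33  d  (2B, 1-aligned)
33..34  h  (1B, 1-aligned)
34..35  state  (1B, 1-aligned)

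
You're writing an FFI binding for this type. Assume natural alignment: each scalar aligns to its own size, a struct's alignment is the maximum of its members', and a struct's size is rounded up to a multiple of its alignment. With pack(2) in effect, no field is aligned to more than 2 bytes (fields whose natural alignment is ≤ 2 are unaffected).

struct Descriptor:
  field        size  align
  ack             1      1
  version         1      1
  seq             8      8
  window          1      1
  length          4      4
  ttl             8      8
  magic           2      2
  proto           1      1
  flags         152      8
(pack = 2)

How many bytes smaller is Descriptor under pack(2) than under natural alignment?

12

natural layout:
  ack at 0 (size 1, align 1) → ends 1
  version at 1 (size 1, align 1) → ends 2
  pad 6 to align 8 for seq
  seq at 8 (size 8, align 8) → ends 16
  window at 16 (size 1, align 1) → ends 17
  pad 3 to align 4 for length
  length at 20 (size 4, align 4) → ends 24
  ttl at 24 (size 8, align 8) → ends 32
  magic at 32 (size 2, align 2) → ends 34
  proto at 34 (size 1, align 1) → ends 35
  pad 5 to align 8 for flags
  flags at 40 (size 152, align 8) → ends 192
  total 192 bytes, alignment 8
packed(2) layout:
  ack at 0 (size 1, align 1) → ends 1
  version at 1 (size 1, align 1) → ends 2
  seq at 2 (size 8, align 2) → ends 10
  window at 10 (size 1, align 1) → ends 11
  pad 1 to align 2 for length
  length at 12 (size 4, align 2) → ends 16
  ttl at 16 (size 8, align 2) → ends 24
  magic at 24 (size 2, align 2) → ends 26
  proto at 26 (size 1, align 1) → ends 27
  pad 1 to align 2 for flags
  flags at 28 (size 152, align 2) → ends 180
  total 180 bytes, alignment 2
192 − 180 = 12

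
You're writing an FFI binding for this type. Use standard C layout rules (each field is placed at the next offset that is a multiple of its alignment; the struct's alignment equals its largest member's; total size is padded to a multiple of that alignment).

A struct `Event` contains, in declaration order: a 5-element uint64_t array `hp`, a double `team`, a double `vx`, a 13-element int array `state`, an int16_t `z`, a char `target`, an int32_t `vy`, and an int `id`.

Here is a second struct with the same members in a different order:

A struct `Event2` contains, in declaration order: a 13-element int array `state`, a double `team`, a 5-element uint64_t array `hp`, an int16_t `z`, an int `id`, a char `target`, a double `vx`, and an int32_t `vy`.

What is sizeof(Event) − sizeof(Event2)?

hp at 0 (size 40, align 8) → ends 40
team at 40 (size 8, align 8) → ends 48
vx at 48 (size 8, align 8) → ends 56
state at 56 (size 52, align 4) → ends 108
z at 108 (size 2, align 2) → ends 110
target at 110 (size 1, align 1) → ends 111
pad 1 to align 4 for vy
vy at 112 (size 4, align 4) → ends 116
id at 116 (size 4, align 4) → ends 120
total 120 bytes, alignment 8
— Event2 —
state at 0 (size 52, align 4) → ends 52
pad 4 to align 8 for team
team at 56 (size 8, align 8) → ends 64
hp at 64 (size 40, align 8) → ends 104
z at 104 (size 2, align 2) → ends 106
pad 2 to align 4 for id
id at 108 (size 4, align 4) → ends 112
target at 112 (size 1, align 1) → ends 113
pad 7 to align 8 for vx
vx at 120 (size 8, align 8) → ends 128
vy at 128 (size 4, align 4) → ends 132
tail pad 4 to reach multiple of 8
total 136 bytes, alignment 8
120 − 136 = -16

-16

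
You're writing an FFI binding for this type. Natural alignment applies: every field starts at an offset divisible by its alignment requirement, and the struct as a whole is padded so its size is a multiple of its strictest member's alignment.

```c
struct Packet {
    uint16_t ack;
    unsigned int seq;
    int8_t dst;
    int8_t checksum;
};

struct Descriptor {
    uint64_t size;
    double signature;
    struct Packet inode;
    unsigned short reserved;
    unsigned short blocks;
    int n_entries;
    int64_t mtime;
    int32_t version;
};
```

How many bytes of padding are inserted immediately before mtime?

4

Packet: ack at 0 (size 2, align 2) → ends 2; pad 2 to align 4 for seq; seq at 4 (size 4, align 4) → ends 8; dst at 8 (size 1, align 1) → ends 9; checksum at 9 (size 1, align 1) → ends 10; tail pad 2 to reach multiple of 4; total 12 bytes, alignment 4
size at 0 (size 8, align 8) → ends 8
signature at 8 (size 8, align 8) → ends 16
inode at 16 (size 12, align 4) → ends 28
reserved at 28 (size 2, align 2) → ends 30
blocks at 30 (size 2, align 2) → ends 32
n_entries at 32 (size 4, align 4) → ends 36
pad 4 to align 8 for mtime
mtime at 40 (size 8, align 8) → ends 48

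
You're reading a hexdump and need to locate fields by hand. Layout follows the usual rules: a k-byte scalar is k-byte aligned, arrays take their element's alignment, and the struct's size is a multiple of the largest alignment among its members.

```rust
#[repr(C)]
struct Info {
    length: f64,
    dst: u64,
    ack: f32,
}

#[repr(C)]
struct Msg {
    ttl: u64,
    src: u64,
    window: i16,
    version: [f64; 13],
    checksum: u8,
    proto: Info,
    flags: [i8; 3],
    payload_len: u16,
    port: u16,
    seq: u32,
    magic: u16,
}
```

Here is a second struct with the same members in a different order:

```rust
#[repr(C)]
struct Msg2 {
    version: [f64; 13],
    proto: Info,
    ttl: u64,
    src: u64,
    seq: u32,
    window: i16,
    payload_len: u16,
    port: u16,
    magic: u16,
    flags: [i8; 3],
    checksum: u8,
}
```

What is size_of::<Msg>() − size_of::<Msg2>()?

Info: @0: length [8B, align 8] → 8; @8: dst [8B, align 8] → 16; @16: ack [4B, align 4] → 20; +4 tail pad (align 8); size 24, align 8
@0: ttl [8B, align 8] → 8
@8: src [8B, align 8] → 16
@16: window [2B, align 2] → 18
+6 pad (align 8)
@24: version [104B, align 8] → 128
@128: checksum [1B, align 1] → 129
+7 pad (align 8)
@136: proto [24B, align 8] → 160
@160: flags [3B, align 1] → 163
+1 pad (align 2)
@164: payload_len [2B, align 2] → 166
@166: port [2B, align 2] → 168
@168: seq [4B, align 4] → 172
@172: magic [2B, align 2] → 174
+2 tail pad (align 8)
size 176, align 8
— Msg2 —
@0: version [104B, align 8] → 104
@104: proto [24B, align 8] → 128
@128: ttl [8B, align 8] → 136
@136: src [8B, align 8] → 144
@144: seq [4B, align 4] → 148
@148: window [2B, align 2] → 150
@150: payload_len [2B, align 2] → 152
@152: port [2B, align 2] → 154
@154: magic [2B, align 2] → 156
@156: flags [3B, align 1] → 159
@159: checksum [1B, align 1] → 160
size 160, align 8
176 − 160 = 16

16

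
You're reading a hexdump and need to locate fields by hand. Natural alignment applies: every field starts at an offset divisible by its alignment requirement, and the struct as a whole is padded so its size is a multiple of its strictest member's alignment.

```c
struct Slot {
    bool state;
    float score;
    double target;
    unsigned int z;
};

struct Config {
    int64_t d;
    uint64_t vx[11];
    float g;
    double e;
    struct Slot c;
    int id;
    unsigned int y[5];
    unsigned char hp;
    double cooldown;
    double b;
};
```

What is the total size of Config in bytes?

Slot: state at 0 (size 1, align 1) → ends 1; pad 3 to align 4 for score; score at 4 (size 4, align 4) → ends 8; target at 8 (size 8, align 8) → ends 16; z at 16 (size 4, align 4) → ends 20; tail pad 4 to reach multiple of 8; total 24 bytes, alignment 8
d at 0 (size 8, align 8) → ends 8
vx at 8 (size 88, align 8) → ends 96
g at 96 (size 4, align 4) → ends 100
pad 4 to align 8 for e
e at 104 (size 8, align 8) → ends 112
c at 112 (size 24, align 8) → ends 136
id at 136 (size 4, align 4) → ends 140
y at 140 (size 20, align 4) → ends 160
hp at 160 (size 1, align 1) → ends 161
pad 7 to align 8 for cooldown
cooldown at 168 (size 8, align 8) → ends 176
b at 176 (size 8, align 8) → ends 184
total 184 bytes, alignment 8

184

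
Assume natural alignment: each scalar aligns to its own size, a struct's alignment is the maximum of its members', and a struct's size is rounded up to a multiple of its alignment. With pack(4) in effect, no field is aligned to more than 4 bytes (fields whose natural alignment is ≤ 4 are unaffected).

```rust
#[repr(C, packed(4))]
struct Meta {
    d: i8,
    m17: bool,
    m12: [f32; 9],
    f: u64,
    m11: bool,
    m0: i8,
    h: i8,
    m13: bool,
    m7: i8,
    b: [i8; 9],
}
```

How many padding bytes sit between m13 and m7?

0..1  d  (1B, 1-aligned)
1..2  m17  (1B, 1-aligned)
2..4  -- padding (2B)
4..40  m12  (36B, 4-aligned)
40..48  f  (8B, 4-aligned)
48..49  m11  (1B, 1-aligned)
49..50  m0  (1B, 1-aligned)
50..51  h  (1B, 1-aligned)
51..52  m13  (1B, 1-aligned)
52..53  m7  (1B, 1-aligned)

0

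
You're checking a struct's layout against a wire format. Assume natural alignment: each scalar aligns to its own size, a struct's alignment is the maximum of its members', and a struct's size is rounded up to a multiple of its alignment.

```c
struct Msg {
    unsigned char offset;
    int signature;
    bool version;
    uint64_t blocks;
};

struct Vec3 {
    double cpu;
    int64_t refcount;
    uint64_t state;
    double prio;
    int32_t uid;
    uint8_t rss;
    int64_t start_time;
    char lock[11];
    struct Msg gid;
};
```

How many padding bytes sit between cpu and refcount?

Msg: offset at 0 (size 1, align 1) → ends 1; pad 3 to align 4 for signature; signature at 4 (size 4, align 4) → ends 8; version at 8 (size 1, align 1) → ends 9; pad 7 to align 8 for blocks; blocks at 16 (size 8, align 8) → ends 24; total 24 bytes, alignment 8
cpu at 0 (size 8, align 8) → ends 8
refcount at 8 (size 8, align 8) → ends 16

0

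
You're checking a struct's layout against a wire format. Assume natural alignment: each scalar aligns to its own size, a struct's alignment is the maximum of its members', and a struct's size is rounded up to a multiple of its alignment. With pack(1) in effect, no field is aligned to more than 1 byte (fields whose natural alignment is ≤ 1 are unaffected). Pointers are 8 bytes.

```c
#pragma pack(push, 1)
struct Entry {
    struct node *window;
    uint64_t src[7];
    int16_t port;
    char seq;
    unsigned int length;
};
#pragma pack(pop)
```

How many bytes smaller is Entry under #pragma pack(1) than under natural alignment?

natural layout:
  0..8  window  (8B, 8-aligned)
  8..64  src  (56B, 8-aligned)
  64..66  port  (2B, 2-aligned)
  66..67  seq  (1B, 1-aligned)
  67..68  -- padding (1B)
  68..72  length  (4B, 4-aligned)
  sizeof = 72, alignof = 8
packed(1) layout:
  0..8  window  (8B, 1-aligned)
  8..64  src  (56B, 1-aligned)
  64..66  port  (2B, 1-aligned)
  66..67  seq  (1B, 1-aligned)
  67..71  length  (4B, 1-aligned)
  sizeof = 71, alignof = 1
72 − 71 = 1

1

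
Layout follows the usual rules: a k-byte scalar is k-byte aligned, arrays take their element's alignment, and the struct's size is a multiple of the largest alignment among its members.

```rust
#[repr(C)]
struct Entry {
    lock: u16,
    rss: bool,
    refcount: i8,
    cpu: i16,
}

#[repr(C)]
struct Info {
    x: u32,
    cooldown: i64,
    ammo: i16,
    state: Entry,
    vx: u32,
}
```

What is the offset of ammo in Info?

Entry: 0..2  lock  (2B, 2-aligned); 2..3  rss  (1B, 1-aligned); 3..4  refcount  (1B, 1-aligned); 4..6  cpu  (2B, 2-aligned); sizeof = 6, alignof = 2
0..4  x  (4B, 4-aligned)
4..8  -- padding (4B)
8..16  cooldown  (8B, 8-aligned)
16..18  ammo  (2B, 2-aligned)

16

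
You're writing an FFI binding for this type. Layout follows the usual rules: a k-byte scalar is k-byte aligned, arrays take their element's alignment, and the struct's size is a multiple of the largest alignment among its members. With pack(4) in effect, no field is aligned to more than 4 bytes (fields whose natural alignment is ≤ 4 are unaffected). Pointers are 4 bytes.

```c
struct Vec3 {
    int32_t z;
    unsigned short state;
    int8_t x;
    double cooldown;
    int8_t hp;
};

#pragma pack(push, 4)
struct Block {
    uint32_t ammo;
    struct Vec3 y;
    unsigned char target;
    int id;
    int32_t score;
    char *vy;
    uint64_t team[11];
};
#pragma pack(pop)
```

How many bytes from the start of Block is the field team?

Vec3: @0: z [4B, align 4] → 4; @4: state [2B, align 2] → 6; @6: x [1B, align 1] → 7; +1 pad (align 8); @8: cooldown [8B, align 8] → 16; @16: hp [1B, align 1] → 17; +7 tail pad (align 8); size 24, align 8
@0: ammo [4B, align 4] → 4
@4: y [24B, align 4] → 28
@28: target [1B, align 1] → 29
+3 pad (align 4)
@32: id [4B, align 4] → 36
@36: score [4B, align 4] → 40
@40: vy [4B, align 4] → 44
@44: team [88B, align 4] → 132

44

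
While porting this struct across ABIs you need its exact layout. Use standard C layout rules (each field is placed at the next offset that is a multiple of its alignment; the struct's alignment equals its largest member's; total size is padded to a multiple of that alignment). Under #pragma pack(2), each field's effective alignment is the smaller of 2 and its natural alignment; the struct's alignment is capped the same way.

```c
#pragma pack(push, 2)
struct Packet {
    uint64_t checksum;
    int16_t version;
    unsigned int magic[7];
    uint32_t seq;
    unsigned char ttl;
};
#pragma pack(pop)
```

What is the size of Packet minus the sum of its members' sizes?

1

0..8  checksum  (8B, 2-aligned)
8..10  version  (2B, 2-aligned)
10..38  magic  (28B, 2-aligned)
38..42  seq  (4B, 2-aligned)
42..43  ttl  (1B, 1-aligned)
43..44  -- tail padding (1B)
sizeof = 44, alignof = 2
data bytes 43, size 44 → padding 1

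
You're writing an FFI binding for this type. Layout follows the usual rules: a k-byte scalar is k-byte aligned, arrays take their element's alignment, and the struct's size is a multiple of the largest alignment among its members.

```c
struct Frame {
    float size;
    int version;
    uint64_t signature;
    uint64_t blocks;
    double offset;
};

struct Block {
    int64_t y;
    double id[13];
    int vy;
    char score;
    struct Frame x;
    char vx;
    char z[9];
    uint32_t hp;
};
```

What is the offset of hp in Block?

Frame: @0: size [4B, align 4] → 4; @4: version [4B, align 4] → 8; @8: signature [8B, align 8] → 16; @16: blocks [8B, align 8] → 24; @24: offset [8B, align 8] → 32; size 32, align 8
@0: y [8B, align 8] → 8
@8: id [104B, align 8] → 112
@112: vy [4B, align 4] → 116
@116: score [1B, align 1] → 117
+3 pad (align 8)
@120: x [32B, align 8] → 152
@152: vx [1B, align 1] → 153
@153: z [9B, align 1] → 162
+2 pad (align 4)
@164: hp [4B, align 4] → 168

164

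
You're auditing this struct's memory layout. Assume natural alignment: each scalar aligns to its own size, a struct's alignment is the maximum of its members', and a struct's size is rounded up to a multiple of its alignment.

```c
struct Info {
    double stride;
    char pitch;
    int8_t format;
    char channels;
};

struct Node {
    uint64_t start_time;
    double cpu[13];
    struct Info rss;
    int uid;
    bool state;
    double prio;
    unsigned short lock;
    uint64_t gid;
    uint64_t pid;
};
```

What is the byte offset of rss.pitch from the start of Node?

120

Info: stride at 0 (size 8, align 8) → ends 8; pitch at 8 (size 1, align 1) → ends 9; format at 9 (size 1, align 1) → ends 10; channels at 10 (size 1, align 1) → ends 11; tail pad 5 to reach multiple of 8; total 16 bytes, alignment 8
start_time at 0 (size 8, align 8) → ends 8
cpu at 8 (size 104, align 8) → ends 112
rss at 112 (size 16, align 8) → ends 128
within Info: pitch at 8
112 + 8 = 120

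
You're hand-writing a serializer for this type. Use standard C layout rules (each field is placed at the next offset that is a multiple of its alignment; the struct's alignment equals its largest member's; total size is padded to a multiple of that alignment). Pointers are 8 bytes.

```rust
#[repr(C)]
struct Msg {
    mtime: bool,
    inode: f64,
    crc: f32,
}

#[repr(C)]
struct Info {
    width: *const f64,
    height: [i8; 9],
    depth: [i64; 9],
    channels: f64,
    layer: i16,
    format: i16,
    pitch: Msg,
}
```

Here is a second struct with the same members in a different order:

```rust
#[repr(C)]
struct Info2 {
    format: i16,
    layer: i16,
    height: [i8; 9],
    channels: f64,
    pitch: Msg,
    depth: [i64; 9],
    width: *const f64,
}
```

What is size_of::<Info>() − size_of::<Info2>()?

8

Msg: 0..1  mtime  (1B, 1-aligned); 1..8  -- padding (7B); 8..16  inode  (8B, 8-aligned); 16..20  crc  (4B, 4-aligned); 20..24  -- tail padding (4B); sizeof = 24, alignof = 8
0..8  width  (8B, 8-aligned)
8..17  height  (9B, 1-aligned)
17..24  -- padding (7B)
24..96  depth  (72B, 8-aligned)
96..104  channels  (8B, 8-aligned)
104..106  layer  (2B, 2-aligned)
106..108  format  (2B, 2-aligned)
108..112  -- padding (4B)
112..136  pitch  (24B, 8-aligned)
sizeof = 136, alignof = 8
— Info2 —
0..2  format  (2B, 2-aligned)
2..4  layer  (2B, 2-aligned)
4..13  height  (9B, 1-aligned)
13..16  -- padding (3B)
16..24  channels  (8B, 8-aligned)
24..48  pitch  (24B, 8-aligned)
48..120  depth  (72B, 8-aligned)
120..128  width  (8B, 8-aligned)
sizeof = 128, alignof = 8
136 − 128 = 8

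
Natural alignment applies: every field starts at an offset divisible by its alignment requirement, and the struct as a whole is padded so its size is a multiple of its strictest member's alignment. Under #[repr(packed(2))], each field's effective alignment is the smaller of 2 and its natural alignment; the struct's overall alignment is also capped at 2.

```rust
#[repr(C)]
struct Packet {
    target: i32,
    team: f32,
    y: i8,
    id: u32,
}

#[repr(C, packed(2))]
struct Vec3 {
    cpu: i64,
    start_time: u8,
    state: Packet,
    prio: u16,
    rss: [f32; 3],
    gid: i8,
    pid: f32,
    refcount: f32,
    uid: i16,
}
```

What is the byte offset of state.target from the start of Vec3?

Packet: target at 0 (size 4, align 4) → ends 4; team at 4 (size 4, align 4) → ends 8; y at 8 (size 1, align 1) → ends 9; pad 3 to align 4 for id; id at 12 (size 4, align 4) → ends 16; total 16 bytes, alignment 4
cpu at 0 (size 8, align 2) → ends 8
start_time at 8 (size 1, align 1) → ends 9
pad 1 to align 2 for state
state at 10 (size 16, align 2) → ends 26
within Packet: target at 0
10 + 0 = 10

10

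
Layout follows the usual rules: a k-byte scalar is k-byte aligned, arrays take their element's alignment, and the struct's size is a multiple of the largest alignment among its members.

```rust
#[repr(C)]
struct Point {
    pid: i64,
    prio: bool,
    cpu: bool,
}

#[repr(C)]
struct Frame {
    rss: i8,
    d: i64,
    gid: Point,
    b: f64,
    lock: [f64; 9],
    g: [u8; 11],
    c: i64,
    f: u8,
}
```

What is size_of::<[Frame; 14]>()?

Point: 0..8  pid  (8B, 8-aligned); 8..9  prio  (1B, 1-aligned); 9..10  cpu  (1B, 1-aligned); 10..16  -- tail padding (6B); sizeof = 16, alignof = 8
0..1  rss  (1B, 1-aligned)
1..8  -- padding (7B)
8..16  d  (8B, 8-aligned)
16..32  gid  (16B, 8-aligned)
32..40  b  (8B, 8-aligned)
40..112  lock  (72B, 8-aligned)
112..123  g  (11B, 1-aligned)
123..128  -- padding (5B)
128..136  c  (8B, 8-aligned)
136..137  f  (1B, 1-aligned)
137..144  -- tail padding (7B)
sizeof = 144, alignof = 8
array of 14: 14 × 144 = 2016

2016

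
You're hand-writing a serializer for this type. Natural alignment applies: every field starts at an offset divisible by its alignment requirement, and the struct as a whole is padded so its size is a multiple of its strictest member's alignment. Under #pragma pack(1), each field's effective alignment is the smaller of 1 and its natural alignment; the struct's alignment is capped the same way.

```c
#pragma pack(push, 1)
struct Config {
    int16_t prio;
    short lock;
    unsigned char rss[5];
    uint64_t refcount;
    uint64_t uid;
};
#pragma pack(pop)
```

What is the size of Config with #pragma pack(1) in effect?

25

0..2  prio  (2B, 1-aligned)
2..4  lock  (2B, 1-aligned)
4..9  rss  (5B, 1-aligned)
9..17  refcount  (8B, 1-aligned)
17..25  uid  (8B, 1-aligned)
sizeof = 25, alignof = 1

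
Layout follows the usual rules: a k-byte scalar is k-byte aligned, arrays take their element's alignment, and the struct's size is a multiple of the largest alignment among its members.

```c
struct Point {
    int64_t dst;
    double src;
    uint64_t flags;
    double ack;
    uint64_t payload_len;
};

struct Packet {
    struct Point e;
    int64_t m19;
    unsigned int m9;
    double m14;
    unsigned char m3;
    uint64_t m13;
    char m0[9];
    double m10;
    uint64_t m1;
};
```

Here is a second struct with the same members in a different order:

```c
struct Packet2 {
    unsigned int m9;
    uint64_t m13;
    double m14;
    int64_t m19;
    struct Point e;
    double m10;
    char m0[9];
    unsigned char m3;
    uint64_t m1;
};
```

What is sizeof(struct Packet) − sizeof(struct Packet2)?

Point: 0..8  dst  (8B, 8-aligned); 8..16  src  (8B, 8-aligned); 16..24  flags  (8B, 8-aligned); 24..32  ack  (8B, 8-aligned); 32..40  payload_len  (8B, 8-aligned); sizeof = 40, alignof = 8
0..40  e  (40B, 8-aligned)
40..48  m19  (8B, 8-aligned)
48..52  m9  (4B, 4-aligned)
52..56  -- padding (4B)
56..64  m14  (8B, 8-aligned)
64..65  m3  (1B, 1-aligned)
65..72  -- padding (7B)
72..80  m13  (8B, 8-aligned)
80..89  m0  (9B, 1-aligned)
89..96  -- padding (7B)
96..104  m10  (8B, 8-aligned)
104..112  m1  (8B, 8-aligned)
sizeof = 112, alignof = 8
— Packet2 —
0..4  m9  (4B, 4-aligned)
4..8  -- padding (4B)
8..16  m13  (8B, 8-aligned)
16..24  m14  (8B, 8-aligned)
24..32  m19  (8B, 8-aligned)
32..72  e  (40B, 8-aligned)
72..80  m10  (8B, 8-aligned)
80..89  m0  (9B, 1-aligned)
89..90  m3  (1B, 1-aligned)
90..96  -- padding (6B)
96..104  m1  (8B, 8-aligned)
sizeof = 104, alignof = 8
112 − 104 = 8

8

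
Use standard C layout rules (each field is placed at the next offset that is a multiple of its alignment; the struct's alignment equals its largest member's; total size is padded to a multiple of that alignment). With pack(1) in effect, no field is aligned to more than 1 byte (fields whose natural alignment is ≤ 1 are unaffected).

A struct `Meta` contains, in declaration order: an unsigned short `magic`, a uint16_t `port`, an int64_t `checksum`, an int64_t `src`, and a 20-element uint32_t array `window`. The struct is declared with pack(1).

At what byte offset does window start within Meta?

magic at 0 (size 2, align 1) → ends 2
port at 2 (size 2, align 1) → ends 4
checksum at 4 (size 8, align 1) → ends 12
src at 12 (size 8, align 1) → ends 20
window at 20 (size 80, align 1) → ends 100

20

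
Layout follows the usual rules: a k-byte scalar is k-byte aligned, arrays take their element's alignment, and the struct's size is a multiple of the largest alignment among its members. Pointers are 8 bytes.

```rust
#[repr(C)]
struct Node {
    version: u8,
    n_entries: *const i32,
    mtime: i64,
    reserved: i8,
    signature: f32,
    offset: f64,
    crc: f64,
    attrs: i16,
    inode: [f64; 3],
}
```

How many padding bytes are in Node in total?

16

@0: version [1B, align 1] → 1
+7 pad (align 8)
@8: n_entries [8B, align 8] → 16
@16: mtime [8B, align 8] → 24
@24: reserved [1B, align 1] → 25
+3 pad (align 4)
@28: signature [4B, align 4] → 32
@32: offset [8B, align 8] → 40
@40: crc [8B, align 8] → 48
@48: attrs [2B, align 2] → 50
+6 pad (align 8)
@56: inode [24B, align 8] → 80
size 80, align 8
data bytes 64, size 80 → padding 16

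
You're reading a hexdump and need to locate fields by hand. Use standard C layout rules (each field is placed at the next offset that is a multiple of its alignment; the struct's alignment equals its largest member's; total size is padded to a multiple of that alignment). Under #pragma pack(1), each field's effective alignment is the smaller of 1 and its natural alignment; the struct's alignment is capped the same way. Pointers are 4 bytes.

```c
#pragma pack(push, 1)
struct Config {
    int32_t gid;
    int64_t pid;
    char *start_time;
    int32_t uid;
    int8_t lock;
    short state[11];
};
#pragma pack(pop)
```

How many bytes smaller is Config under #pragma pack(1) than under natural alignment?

natural layout:
  @0: gid [4B, align 4] → 4
  +4 pad (align 8)
  @8: pid [8B, align 8] → 16
  @16: start_time [4B, align 4] → 20
  @20: uid [4B, align 4] → 24
  @24: lock [1B, align 1] → 25
  +1 pad (align 2)
  @26: state [22B, align 2] → 48
  size 48, align 8
packed(1) layout:
  @0: gid [4B, align 1] → 4
  @4: pid [8B, align 1] → 12
  @12: start_time [4B, align 1] → 16
  @16: uid [4B, align 1] → 20
  @20: lock [1B, align 1] → 21
  @21: state [22B, align 1] → 43
  size 43, align 1
48 − 43 = 5

5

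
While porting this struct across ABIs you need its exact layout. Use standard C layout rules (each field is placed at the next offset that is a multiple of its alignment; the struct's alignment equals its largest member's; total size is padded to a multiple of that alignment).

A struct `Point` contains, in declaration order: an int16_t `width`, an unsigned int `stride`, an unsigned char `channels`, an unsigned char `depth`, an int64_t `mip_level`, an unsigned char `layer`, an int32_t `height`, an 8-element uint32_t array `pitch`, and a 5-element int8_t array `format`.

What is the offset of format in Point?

width at 0 (size 2, align 2) → ends 2
pad 2 to align 4 for stride
stride at 4 (size 4, align 4) → ends 8
channels at 8 (size 1, align 1) → ends 9
depth at 9 (size 1, align 1) → ends 10
pad 6 to align 8 for mip_level
mip_level at 16 (size 8, align 8) → ends 24
layer at 24 (size 1, align 1) → ends 25
pad 3 to align 4 for height
height at 28 (size 4, align 4) → ends 32
pitch at 32 (size 32, align 4) → ends 64
format at 64 (size 5, align 1) → ends 69

64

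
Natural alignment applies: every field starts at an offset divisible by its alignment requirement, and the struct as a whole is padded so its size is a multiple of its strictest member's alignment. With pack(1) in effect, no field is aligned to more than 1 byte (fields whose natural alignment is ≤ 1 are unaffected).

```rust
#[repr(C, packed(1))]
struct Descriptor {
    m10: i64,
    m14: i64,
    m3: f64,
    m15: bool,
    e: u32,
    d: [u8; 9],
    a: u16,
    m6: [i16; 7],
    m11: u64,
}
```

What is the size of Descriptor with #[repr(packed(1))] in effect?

@0: m10 [8B, align 1] → 8
@8: m14 [8B, align 1] → 16
@16: m3 [8B, align 1] → 24
@24: m15 [1B, align 1] → 25
@25: e [4B, align 1] → 29
@29: d [9B, align 1] → 38
@38: a [2B, align 1] → 40
@40: m6 [14B, align 1] → 54
@54: m11 [8B, align 1] → 62
size 62, align 1

62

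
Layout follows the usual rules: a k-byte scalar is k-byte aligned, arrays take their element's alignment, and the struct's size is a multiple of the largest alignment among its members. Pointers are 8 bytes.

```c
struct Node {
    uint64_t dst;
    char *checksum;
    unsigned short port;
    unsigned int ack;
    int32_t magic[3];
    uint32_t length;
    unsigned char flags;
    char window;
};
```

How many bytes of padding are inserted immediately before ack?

2

@0: dst [8B, align 8] → 8
@8: checksum [8B, align 8] → 16
@16: port [2B, align 2] → 18
+2 pad (align 4)
@20: ack [4B, align 4] → 24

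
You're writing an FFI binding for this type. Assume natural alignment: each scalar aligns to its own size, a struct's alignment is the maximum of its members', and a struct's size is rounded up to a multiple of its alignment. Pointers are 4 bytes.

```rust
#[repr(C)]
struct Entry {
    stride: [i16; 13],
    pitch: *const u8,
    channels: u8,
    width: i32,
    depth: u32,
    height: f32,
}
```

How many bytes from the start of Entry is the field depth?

0..26  stride  (26B, 2-aligned)
26..28  -- padding (2B)
28..32  pitch  (4B, 4-aligned)
32..33  channels  (1B, 1-aligned)
33..36  -- padding (3B)
36..40  width  (4B, 4-aligned)
40..44  depth  (4B, 4-aligned)

40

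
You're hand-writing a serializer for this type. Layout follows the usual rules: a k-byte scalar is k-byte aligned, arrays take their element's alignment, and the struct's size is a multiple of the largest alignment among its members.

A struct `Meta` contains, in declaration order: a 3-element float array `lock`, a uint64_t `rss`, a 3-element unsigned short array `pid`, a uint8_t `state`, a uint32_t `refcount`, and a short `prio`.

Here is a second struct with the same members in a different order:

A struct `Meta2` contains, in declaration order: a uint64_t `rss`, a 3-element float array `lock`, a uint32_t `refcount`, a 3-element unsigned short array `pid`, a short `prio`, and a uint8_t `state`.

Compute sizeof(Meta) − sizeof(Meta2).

0..12  lock  (12B, 4-aligned)
12..16  -- padding (4B)
16..24  rss  (8B, 8-aligned)
24..30  pid  (6B, 2-aligned)
30..31  state  (1B, 1-aligned)
31..32  -- padding (1B)
32..36  refcount  (4B, 4-aligned)
36..38  prio  (2B, 2-aligned)
38..40  -- tail padding (2B)
sizeof = 40, alignof = 8
— Meta2 —
0..8  rss  (8B, 8-aligned)
8..20  lock  (12B, 4-aligned)
20..24  refcount  (4B, 4-aligned)
24..30  pid  (6B, 2-aligned)
30..32  prio  (2B, 2-aligned)
32..33  state  (1B, 1-aligned)
33..40  -- tail padding (7B)
sizeof = 40, alignof = 8
40 − 40 = 0

0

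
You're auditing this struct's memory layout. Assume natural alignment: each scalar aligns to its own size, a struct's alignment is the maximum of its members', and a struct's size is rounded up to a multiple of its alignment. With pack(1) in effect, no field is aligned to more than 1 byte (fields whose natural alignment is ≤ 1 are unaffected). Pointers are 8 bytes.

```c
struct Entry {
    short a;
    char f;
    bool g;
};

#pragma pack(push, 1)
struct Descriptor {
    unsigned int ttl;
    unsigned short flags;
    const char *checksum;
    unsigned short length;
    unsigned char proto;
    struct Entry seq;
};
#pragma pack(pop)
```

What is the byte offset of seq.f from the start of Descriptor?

Entry: @0: a [2B, align 2] → 2; @2: f [1B, align 1] → 3; @3: g [1B, align 1] → 4; size 4, align 2
@0: ttl [4B, align 1] → 4
@4: flags [2B, align 1] → 6
@6: checksum [8B, align 1] → 14
@14: length [2B, align 1] → 16
@16: proto [1B, align 1] → 17
@17: seq [4B, align 1] → 21
within Entry: f at 2
17 + 2 = 19

19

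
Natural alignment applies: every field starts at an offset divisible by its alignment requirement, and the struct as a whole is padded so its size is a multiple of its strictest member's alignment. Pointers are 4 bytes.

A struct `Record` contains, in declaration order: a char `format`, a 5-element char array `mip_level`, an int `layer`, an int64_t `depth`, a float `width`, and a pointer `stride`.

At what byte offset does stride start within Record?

28

@0: format [1B, align 1] → 1
@1: mip_level [5B, align 1] → 6
+2 pad (align 4)
@8: layer [4B, align 4] → 12
+4 pad (align 8)
@16: depth [8B, align 8] → 24
@24: width [4B, align 4] → 28
@28: stride [4B, align 4] → 32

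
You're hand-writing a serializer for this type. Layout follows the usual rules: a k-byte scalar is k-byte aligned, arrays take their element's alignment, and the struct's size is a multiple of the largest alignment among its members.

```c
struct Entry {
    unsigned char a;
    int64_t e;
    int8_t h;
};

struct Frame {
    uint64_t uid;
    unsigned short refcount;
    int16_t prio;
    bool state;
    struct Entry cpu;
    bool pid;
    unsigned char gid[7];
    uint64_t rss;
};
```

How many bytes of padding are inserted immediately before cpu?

3

Entry: @0: a [1B, align 1] → 1; +7 pad (align 8); @8: e [8B, align 8] → 16; @16: h [1B, align 1] → 17; +7 tail pad (align 8); size 24, align 8
@0: uid [8B, align 8] → 8
@8: refcount [2B, align 2] → 10
@10: prio [2B, align 2] → 12
@12: state [1B, align 1] → 13
+3 pad (align 8)
@16: cpu [24B, align 8] → 40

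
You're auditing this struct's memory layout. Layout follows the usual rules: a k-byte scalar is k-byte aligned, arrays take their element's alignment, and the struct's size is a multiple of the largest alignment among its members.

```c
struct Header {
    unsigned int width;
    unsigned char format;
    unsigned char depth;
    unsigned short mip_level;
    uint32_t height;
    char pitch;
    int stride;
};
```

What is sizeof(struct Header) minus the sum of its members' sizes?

width at 0 (size 4, align 4) → ends 4
format at 4 (size 1, align 1) → ends 5
depth at 5 (size 1, align 1) → ends 6
mip_level at 6 (size 2, align 2) → ends 8
height at 8 (size 4, align 4) → ends 12
pitch at 12 (size 1, align 1) → ends 13
pad 3 to align 4 for stride
stride at 16 (size 4, align 4) → ends 20
total 20 bytes, alignment 4
data bytes 17, size 20 → padding 3

3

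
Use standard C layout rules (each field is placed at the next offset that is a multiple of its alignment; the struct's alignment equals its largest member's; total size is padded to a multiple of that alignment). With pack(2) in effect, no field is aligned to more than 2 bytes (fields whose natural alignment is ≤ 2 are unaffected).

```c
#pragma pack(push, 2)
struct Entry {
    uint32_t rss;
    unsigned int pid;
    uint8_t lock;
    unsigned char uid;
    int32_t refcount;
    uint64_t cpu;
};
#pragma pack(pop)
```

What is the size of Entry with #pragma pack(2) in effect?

@0: rss [4B, align 2] → 4
@4: pid [4B, align 2] → 8
@8: lock [1B, align 1] → 9
@9: uid [1B, align 1] → 10
@10: refcount [4B, align 2] → 14
@14: cpu [8B, align 2] → 22
size 22, align 2

22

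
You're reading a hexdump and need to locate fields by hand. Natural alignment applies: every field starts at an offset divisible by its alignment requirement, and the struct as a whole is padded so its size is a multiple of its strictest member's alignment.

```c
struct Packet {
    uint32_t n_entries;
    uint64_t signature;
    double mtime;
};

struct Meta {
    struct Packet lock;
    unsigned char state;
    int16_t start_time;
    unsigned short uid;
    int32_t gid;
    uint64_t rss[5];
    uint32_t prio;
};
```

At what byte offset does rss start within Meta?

Packet: @0: n_entries [4B, align 4] → 4; +4 pad (align 8); @8: signature [8B, align 8] → 16; @16: mtime [8B, align 8] → 24; size 24, align 8
@0: lock [24B, align 8] → 24
@24: state [1B, align 1] → 25
+1 pad (align 2)
@26: start_time [2B, align 2] → 28
@28: uid [2B, align 2] → 30
+2 pad (align 4)
@32: gid [4B, align 4] → 36
+4 pad (align 8)
@40: rss [40B, align 8] → 80

40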